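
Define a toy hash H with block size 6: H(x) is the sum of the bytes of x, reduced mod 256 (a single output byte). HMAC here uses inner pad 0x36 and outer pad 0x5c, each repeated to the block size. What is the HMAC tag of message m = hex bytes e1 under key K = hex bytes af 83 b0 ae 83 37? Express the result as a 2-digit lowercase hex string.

fd

Key hex bytes af 83 b0 ae 83 37 is exactly B = 6 bytes: K' = af 83 b0 ae 83 37.
K' ⊕ ipad = 99 b5 86 98 b5 01.  K' ⊕ opad = f3 df ec f2 df 6b.
Inner input = (K'⊕ipad) ∥ m = 99 b5 86 98 b5 01 ∥ e1.
Inner hash: sum = 153+181+134+152+181+1+225 = 1027; mod 256 = 3 → 03.
Outer input = (K'⊕opad) ∥ inner = f3 df ec f2 df 6b ∥ 03.
Outer hash (tag): sum = 243+223+236+242+223+107+3 = 1277; mod 256 = 253 → fd.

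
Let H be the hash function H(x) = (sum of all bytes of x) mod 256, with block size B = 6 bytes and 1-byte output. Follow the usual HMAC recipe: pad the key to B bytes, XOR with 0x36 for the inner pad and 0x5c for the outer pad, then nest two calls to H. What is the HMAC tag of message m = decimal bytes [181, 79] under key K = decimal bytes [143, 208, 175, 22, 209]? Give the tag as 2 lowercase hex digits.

fe

Key decimal bytes [143, 208, 175, 22, 209] = 8f d0 af 16 d1 is 5 bytes ≤ B = 6; zero-pad to 6 bytes: K' = 8f d0 af 16 d1 00.
K' ⊕ ipad = b9 e6 99 20 e7 36.  K' ⊕ opad = d3 8c f3 4a 8d 5c.
Inner input = (K'⊕ipad) ∥ m = b9 e6 99 20 e7 36 ∥ b5 4f.
Inner hash: sum = 185+230+153+32+231+54+181+79 = 1145; mod 256 = 121 → 79.
Outer input = (K'⊕opad) ∥ inner = d3 8c f3 4a 8d 5c ∥ 79.
Outer hash (tag): sum = 211+140+243+74+141+92+121 = 1022; mod 256 = 254 → fe.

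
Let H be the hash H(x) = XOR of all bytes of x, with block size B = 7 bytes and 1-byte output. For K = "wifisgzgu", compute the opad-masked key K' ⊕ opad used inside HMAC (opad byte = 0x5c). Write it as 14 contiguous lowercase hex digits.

Key "wifisgzgu" = 77 69 66 69 73 67 7a 67 75 is 9 bytes > B = 7, so hash it first: H(key) = 6d, then zero-pad to 7 bytes: K' = 6d 00 00 00 00 00 00.
XOR each byte with 0x5c: 6d⊕5c=31, 00⊕5c=5c, 00⊕5c=5c, 00⊕5c=5c, 00⊕5c=5c, 00⊕5c=5c, 00⊕5c=5c.

315c5c5c5c5c5c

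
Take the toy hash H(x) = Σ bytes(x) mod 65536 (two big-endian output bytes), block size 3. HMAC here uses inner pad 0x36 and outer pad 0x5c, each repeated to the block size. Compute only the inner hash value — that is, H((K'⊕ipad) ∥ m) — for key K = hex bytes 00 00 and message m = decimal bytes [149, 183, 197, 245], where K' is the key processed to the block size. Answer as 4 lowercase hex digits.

03a8

Key hex bytes 00 00 is 2 bytes ≤ B = 3; zero-pad to 3 bytes: K' = 00 00 00.
K' ⊕ ipad = 36 36 36.
Inner input = 36 36 36 ∥ 95 b7 c5 f5.
Inner hash: sum = 54+54+54+149+183+197+245 = 936 → 03 a8.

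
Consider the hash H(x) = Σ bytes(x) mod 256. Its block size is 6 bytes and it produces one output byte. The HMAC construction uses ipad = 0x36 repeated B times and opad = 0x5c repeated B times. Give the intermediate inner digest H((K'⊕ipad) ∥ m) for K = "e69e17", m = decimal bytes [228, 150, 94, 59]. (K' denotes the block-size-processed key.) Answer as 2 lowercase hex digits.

Key "e69e17" = 65 36 39 65 31 37 is exactly B = 6 bytes: K' = 65 36 39 65 31 37.
K' ⊕ ipad = 53 00 0f 53 07 01.
Inner input = 53 00 0f 53 07 01 ∥ e4 96 5e 3b.
Inner hash: sum = 83+0+15+83+7+1+228+150+94+59 = 720; mod 256 = 208 → d0.

d0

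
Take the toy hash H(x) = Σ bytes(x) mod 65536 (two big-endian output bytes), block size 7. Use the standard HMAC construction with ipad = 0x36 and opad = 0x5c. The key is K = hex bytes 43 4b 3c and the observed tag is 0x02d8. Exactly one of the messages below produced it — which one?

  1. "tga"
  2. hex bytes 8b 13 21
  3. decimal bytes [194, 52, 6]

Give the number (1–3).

3

Key hex bytes 43 4b 3c is 3 bytes ≤ B = 7; zero-pad to 7 bytes: K' = 43 4b 3c 00 00 00 00.
K' ⊕ ipad = 75 7d 0a 36 36 36 36; K' ⊕ opad = 1f 17 60 5c 5c 5c 5c.
m1: inner = H(75 7d 0a 36 36 36 36 74 67 61) = 03 10; tag = H(1f 17 60 5c 5c 5c 5c 03 10) = 0219
m2: inner = H(75 7d 0a 36 36 36 36 8b 13 21) = 02 93; tag = H(1f 17 60 5c 5c 5c 5c 02 93) = 029b
m3: inner = H(75 7d 0a 36 36 36 36 c2 34 06) = 02 d0; tag = H(1f 17 60 5c 5c 5c 5c 02 d0) = 02d8 ← matches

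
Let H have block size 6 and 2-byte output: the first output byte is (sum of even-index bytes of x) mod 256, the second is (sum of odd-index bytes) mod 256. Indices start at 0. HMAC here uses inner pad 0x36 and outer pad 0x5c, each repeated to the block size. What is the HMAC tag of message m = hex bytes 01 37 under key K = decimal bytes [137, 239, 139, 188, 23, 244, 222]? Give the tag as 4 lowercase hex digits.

Key decimal bytes [137, 239, 139, 188, 23, 244, 222] = 89 ef 8b bc 17 f4 de is 7 bytes > B = 6, so hash it first: H(key) = 09 9f, then zero-pad to 6 bytes: K' = 09 9f 00 00 00 00.
K' ⊕ ipad = 3f a9 36 36 36 36.  K' ⊕ opad = 55 c3 5c 5c 5c 5c.
Inner input = (K'⊕ipad) ∥ m = 3f a9 36 36 36 36 ∥ 01 37.
Inner hash: even-index sum = 172 mod 256 = 172; odd-index sum = 332 mod 256 = 76 → ac 4c.
Outer input = (K'⊕opad) ∥ inner = 55 c3 5c 5c 5c 5c ∥ ac 4c.
Outer hash (tag): even-index sum = 441 mod 256 = 185; odd-index sum = 455 mod 256 = 199 → b9 c7.

b9c7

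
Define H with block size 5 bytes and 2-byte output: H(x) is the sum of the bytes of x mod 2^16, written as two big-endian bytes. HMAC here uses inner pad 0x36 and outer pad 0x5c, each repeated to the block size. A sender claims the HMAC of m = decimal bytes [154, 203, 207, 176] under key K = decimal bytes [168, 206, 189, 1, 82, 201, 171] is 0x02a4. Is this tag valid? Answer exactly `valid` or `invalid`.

Key decimal bytes [168, 206, 189, 1, 82, 201, 171] = a8 ce bd 01 52 c9 ab is 7 bytes > B = 5, so hash it first: H(key) = 03 fa, then zero-pad to 5 bytes: K' = 03 fa 00 00 00.
K' ⊕ ipad = 35 cc 36 36 36; K' ⊕ opad = 5f a6 5c 5c 5c.
Inner hash: sum = 53+204+54+54+54+154+203+207+176 = 1159 → 04 87.
Outer hash (recomputed tag): sum = 95+166+92+92+92+4+135 = 676 → 02 a4.
Recomputed tag = 02a4; claimed = 02a4 → match.

valid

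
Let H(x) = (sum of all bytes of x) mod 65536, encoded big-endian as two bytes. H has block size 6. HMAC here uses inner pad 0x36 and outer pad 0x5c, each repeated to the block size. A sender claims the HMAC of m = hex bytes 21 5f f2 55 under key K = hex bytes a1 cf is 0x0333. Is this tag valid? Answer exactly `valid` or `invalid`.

Key hex bytes a1 cf is 2 bytes ≤ B = 6; zero-pad to 6 bytes: K' = a1 cf 00 00 00 00.
K' ⊕ ipad = 97 f9 36 36 36 36; K' ⊕ opad = fd 93 5c 5c 5c 5c.
Inner hash: sum = 151+249+54+54+54+54+33+95+242+85 = 1071 → 04 2f.
Outer hash (recomputed tag): sum = 253+147+92+92+92+92+4+47 = 819 → 03 33.
Recomputed tag = 0333; claimed = 0333 → match.

valid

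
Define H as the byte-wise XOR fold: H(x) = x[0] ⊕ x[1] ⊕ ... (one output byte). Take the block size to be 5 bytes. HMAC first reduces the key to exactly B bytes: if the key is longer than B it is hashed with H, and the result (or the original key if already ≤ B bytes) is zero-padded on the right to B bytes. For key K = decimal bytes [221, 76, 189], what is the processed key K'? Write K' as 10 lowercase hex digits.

dd4cbd0000

Key decimal bytes [221, 76, 189] = dd 4c bd is 3 bytes ≤ B = 5; zero-pad to 5 bytes: K' = dd 4c bd 00 00.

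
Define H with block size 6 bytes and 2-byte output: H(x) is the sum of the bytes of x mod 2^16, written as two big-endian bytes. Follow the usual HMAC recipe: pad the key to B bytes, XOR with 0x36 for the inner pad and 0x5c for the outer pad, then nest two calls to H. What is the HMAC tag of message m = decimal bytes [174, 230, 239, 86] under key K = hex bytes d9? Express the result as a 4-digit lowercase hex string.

Key hex bytes d9 is 1 byte ≤ B = 6; zero-pad to 6 bytes: K' = d9 00 00 00 00 00.
K' ⊕ ipad = ef 36 36 36 36 36.  K' ⊕ opad = 85 5c 5c 5c 5c 5c.
Inner input = (K'⊕ipad) ∥ m = ef 36 36 36 36 36 ∥ ae e6 ef 56.
Inner hash: sum = 239+54+54+54+54+54+174+230+239+86 = 1238 → 04 d6.
Outer input = (K'⊕opad) ∥ inner = 85 5c 5c 5c 5c 5c ∥ 04 d6.
Outer hash (tag): sum = 133+92+92+92+92+92+4+214 = 811 → 03 2b.

032b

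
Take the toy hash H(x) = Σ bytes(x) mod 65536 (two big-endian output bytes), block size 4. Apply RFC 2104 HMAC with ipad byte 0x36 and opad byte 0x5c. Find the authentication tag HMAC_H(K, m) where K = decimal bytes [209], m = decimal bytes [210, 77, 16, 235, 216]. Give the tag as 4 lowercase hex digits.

0220

Key decimal bytes [209] = d1 is 1 byte ≤ B = 4; zero-pad to 4 bytes: K' = d1 00 00 00.
K' ⊕ ipad = e7 36 36 36.  K' ⊕ opad = 8d 5c 5c 5c.
Inner input = (K'⊕ipad) ∥ m = e7 36 36 36 ∥ d2 4d 10 eb d8.
Inner hash: sum = 231+54+54+54+210+77+16+235+216 = 1147 → 04 7b.
Outer input = (K'⊕opad) ∥ inner = 8d 5c 5c 5c ∥ 04 7b.
Outer hash (tag): sum = 141+92+92+92+4+123 = 544 → 02 20.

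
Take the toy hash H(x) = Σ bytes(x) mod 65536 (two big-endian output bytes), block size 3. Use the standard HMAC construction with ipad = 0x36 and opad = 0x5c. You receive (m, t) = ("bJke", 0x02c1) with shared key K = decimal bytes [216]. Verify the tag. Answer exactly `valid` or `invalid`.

invalid

Key decimal bytes [216] = d8 is 1 byte ≤ B = 3; zero-pad to 3 bytes: K' = d8 00 00.
K' ⊕ ipad = ee 36 36; K' ⊕ opad = 84 5c 5c.
Inner hash: sum = 238+54+54+98+74+107+101 = 726 → 02 d6.
Outer hash (recomputed tag): sum = 132+92+92+2+214 = 532 → 02 14.
Recomputed tag = 0214; claimed = 02c1 → mismatch.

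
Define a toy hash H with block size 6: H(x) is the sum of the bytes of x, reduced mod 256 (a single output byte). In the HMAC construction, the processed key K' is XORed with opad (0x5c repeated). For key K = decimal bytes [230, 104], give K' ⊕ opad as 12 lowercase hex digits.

Key decimal bytes [230, 104] = e6 68 is 2 bytes ≤ B = 6; zero-pad to 6 bytes: K' = e6 68 00 00 00 00.
XOR each byte with 0x5c: e6⊕5c=ba, 68⊕5c=34, 00⊕5c=5c, 00⊕5c=5c, 00⊕5c=5c, 00⊕5c=5c.

ba345c5c5c5c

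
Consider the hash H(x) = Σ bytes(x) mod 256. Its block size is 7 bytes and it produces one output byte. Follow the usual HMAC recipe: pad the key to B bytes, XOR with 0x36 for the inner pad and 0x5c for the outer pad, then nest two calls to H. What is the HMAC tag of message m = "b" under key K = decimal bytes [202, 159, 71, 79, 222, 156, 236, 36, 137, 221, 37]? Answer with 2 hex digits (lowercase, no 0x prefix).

38

Key decimal bytes [202, 159, 71, 79, 222, 156, 236, 36, 137, 221, 37] = ca 9f 47 4f de 9c ec 24 89 dd 25 is 11 bytes > B = 7, so hash it first: H(key) = 14, then zero-pad to 7 bytes: K' = 14 00 00 00 00 00 00.
K' ⊕ ipad = 22 36 36 36 36 36 36.  K' ⊕ opad = 48 5c 5c 5c 5c 5c 5c.
Inner input = (K'⊕ipad) ∥ m = 22 36 36 36 36 36 36 ∥ 62.
Inner hash: sum = 34+54+54+54+54+54+54+98 = 456; mod 256 = 200 → c8.
Outer input = (K'⊕opad) ∥ inner = 48 5c 5c 5c 5c 5c 5c ∥ c8.
Outer hash (tag): sum = 72+92+92+92+92+92+92+200 = 824; mod 256 = 56 → 38.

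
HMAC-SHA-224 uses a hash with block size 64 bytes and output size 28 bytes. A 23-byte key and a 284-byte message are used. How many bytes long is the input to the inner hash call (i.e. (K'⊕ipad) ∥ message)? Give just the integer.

348

Key is 23 ≤ 64 bytes, zero-padded: |K'| = 64.
Inner input = (K'⊕ipad) ∥ m → 64 + 284 = 348 bytes.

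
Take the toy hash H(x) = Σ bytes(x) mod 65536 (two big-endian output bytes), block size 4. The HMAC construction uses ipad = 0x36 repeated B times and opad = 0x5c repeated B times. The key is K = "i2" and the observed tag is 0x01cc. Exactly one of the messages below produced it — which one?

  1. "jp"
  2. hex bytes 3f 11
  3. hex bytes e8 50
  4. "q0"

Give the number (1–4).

4

Key "i2" = 69 32 is 2 bytes ≤ B = 4; zero-pad to 4 bytes: K' = 69 32 00 00.
K' ⊕ ipad = 5f 04 36 36; K' ⊕ opad = 35 6e 5c 5c.
m1: inner = H(5f 04 36 36 6a 70) = 01 a9; tag = H(35 6e 5c 5c 01 a9) = 0205
m2: inner = H(5f 04 36 36 3f 11) = 01 1f; tag = H(35 6e 5c 5c 01 1f) = 017b
m3: inner = H(5f 04 36 36 e8 50) = 02 07; tag = H(35 6e 5c 5c 02 07) = 0164
m4: inner = H(5f 04 36 36 71 30) = 01 70; tag = H(35 6e 5c 5c 01 70) = 01cc ← matches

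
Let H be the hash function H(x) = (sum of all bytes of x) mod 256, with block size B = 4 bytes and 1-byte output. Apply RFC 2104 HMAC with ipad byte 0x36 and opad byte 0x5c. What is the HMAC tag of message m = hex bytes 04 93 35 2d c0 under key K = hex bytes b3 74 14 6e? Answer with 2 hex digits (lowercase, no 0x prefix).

Key hex bytes b3 74 14 6e is exactly B = 4 bytes: K' = b3 74 14 6e.
K' ⊕ ipad = 85 42 22 58.  K' ⊕ opad = ef 28 48 32.
Inner input = (K'⊕ipad) ∥ m = 85 42 22 58 ∥ 04 93 35 2d c0.
Inner hash: sum = 133+66+34+88+4+147+53+45+192 = 762; mod 256 = 250 → fa.
Outer input = (K'⊕opad) ∥ inner = ef 28 48 32 ∥ fa.
Outer hash (tag): sum = 239+40+72+50+250 = 651; mod 256 = 139 → 8b.

8b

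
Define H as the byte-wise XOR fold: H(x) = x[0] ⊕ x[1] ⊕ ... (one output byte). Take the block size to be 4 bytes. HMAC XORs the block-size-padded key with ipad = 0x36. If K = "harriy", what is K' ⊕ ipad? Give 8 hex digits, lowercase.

2f363636

Key "harriy" = 68 61 72 72 69 79 is 6 bytes > B = 4, so hash it first: H(key) = 19, then zero-pad to 4 bytes: K' = 19 00 00 00.
XOR each byte with 0x36: 19⊕36=2f, 00⊕36=36, 00⊕36=36, 00⊕36=36.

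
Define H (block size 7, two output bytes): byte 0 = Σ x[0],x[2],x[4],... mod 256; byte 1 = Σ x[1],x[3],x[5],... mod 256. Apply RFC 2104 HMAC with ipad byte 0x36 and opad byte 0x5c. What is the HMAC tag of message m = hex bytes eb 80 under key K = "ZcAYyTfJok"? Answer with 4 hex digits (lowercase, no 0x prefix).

1352

Key "ZcAYyTfJok" = 5a 63 41 59 79 54 66 4a 6f 6b is 10 bytes > B = 7, so hash it first: H(key) = e9 c5, then zero-pad to 7 bytes: K' = e9 c5 00 00 00 00 00.
K' ⊕ ipad = df f3 36 36 36 36 36.  K' ⊕ opad = b5 99 5c 5c 5c 5c 5c.
Inner input = (K'⊕ipad) ∥ m = df f3 36 36 36 36 36 ∥ eb 80.
Inner hash: even-index sum = 513 mod 256 = 1; odd-index sum = 586 mod 256 = 74 → 01 4a.
Outer input = (K'⊕opad) ∥ inner = b5 99 5c 5c 5c 5c 5c ∥ 01 4a.
Outer hash (tag): even-index sum = 531 mod 256 = 19; odd-index sum = 338 mod 256 = 82 → 13 52.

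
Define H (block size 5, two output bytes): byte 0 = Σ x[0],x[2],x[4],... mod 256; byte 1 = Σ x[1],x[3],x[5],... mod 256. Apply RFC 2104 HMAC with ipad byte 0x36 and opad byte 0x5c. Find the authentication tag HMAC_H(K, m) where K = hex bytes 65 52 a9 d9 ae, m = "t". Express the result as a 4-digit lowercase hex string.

e71d

Key hex bytes 65 52 a9 d9 ae is exactly B = 5 bytes: K' = 65 52 a9 d9 ae.
K' ⊕ ipad = 53 64 9f ef 98.  K' ⊕ opad = 39 0e f5 85 f2.
Inner input = (K'⊕ipad) ∥ m = 53 64 9f ef 98 ∥ 74.
Inner hash: even-index sum = 394 mod 256 = 138; odd-index sum = 455 mod 256 = 199 → 8a c7.
Outer input = (K'⊕opad) ∥ inner = 39 0e f5 85 f2 ∥ 8a c7.
Outer hash (tag): even-index sum = 743 mod 256 = 231; odd-index sum = 285 mod 256 = 29 → e7 1d.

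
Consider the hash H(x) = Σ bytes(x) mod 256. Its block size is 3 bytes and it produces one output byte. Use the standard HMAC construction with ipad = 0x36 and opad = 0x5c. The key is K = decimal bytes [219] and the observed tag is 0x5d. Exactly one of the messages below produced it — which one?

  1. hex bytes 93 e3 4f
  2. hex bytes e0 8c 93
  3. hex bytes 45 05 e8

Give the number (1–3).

1

Key decimal bytes [219] = db is 1 byte ≤ B = 3; zero-pad to 3 bytes: K' = db 00 00.
K' ⊕ ipad = ed 36 36; K' ⊕ opad = 87 5c 5c.
m1: inner = H(ed 36 36 93 e3 4f) = 1e; tag = H(87 5c 5c 1e) = 5d ← matches
m2: inner = H(ed 36 36 e0 8c 93) = 58; tag = H(87 5c 5c 58) = 97
m3: inner = H(ed 36 36 45 05 e8) = 8b; tag = H(87 5c 5c 8b) = ca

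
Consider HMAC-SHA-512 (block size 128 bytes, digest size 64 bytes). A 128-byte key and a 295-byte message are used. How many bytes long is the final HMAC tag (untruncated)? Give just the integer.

The tag is one SHA-512 digest: 64 bytes.

64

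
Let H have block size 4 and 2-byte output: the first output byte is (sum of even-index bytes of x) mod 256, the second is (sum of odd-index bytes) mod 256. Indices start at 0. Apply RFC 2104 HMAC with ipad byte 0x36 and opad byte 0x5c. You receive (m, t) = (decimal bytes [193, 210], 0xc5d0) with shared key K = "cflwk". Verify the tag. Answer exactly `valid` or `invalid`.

valid

Key "cflwk" = 63 66 6c 77 6b is 5 bytes > B = 4, so hash it first: H(key) = 3a dd, then zero-pad to 4 bytes: K' = 3a dd 00 00.
K' ⊕ ipad = 0c eb 36 36; K' ⊕ opad = 66 81 5c 5c.
Inner hash: even-index sum = 259 mod 256 = 3; odd-index sum = 499 mod 256 = 243 → 03 f3.
Outer hash (recomputed tag): even-index sum = 197 mod 256 = 197; odd-index sum = 464 mod 256 = 208 → c5 d0.
Recomputed tag = c5d0; claimed = c5d0 → match.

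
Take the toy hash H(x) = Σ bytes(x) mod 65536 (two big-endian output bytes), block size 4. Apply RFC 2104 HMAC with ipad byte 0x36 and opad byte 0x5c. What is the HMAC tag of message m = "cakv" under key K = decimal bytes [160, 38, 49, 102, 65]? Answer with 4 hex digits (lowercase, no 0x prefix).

02c9

Key decimal bytes [160, 38, 49, 102, 65] = a0 26 31 66 41 is 5 bytes > B = 4, so hash it first: H(key) = 01 9e, then zero-pad to 4 bytes: K' = 01 9e 00 00.
K' ⊕ ipad = 37 a8 36 36.  K' ⊕ opad = 5d c2 5c 5c.
Inner input = (K'⊕ipad) ∥ m = 37 a8 36 36 ∥ 63 61 6b 76.
Inner hash: sum = 55+168+54+54+99+97+107+118 = 752 → 02 f0.
Outer input = (K'⊕opad) ∥ inner = 5d c2 5c 5c ∥ 02 f0.
Outer hash (tag): sum = 93+194+92+92+2+240 = 713 → 02 c9.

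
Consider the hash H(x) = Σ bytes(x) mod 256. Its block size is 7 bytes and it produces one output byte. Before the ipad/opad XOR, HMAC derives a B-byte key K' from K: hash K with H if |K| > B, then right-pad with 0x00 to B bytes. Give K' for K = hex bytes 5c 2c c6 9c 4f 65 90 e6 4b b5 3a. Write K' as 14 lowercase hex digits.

4e000000000000

|K| = 11 > B = 7, so first hash the key.
H(K): sum = 92+44+198+156+79+101+144+230+75+181+58 = 1358; mod 256 = 78 → 4e.
Zero-pad H(K) = 4e to 7 bytes: K' = 4e 00 00 00 00 00 00.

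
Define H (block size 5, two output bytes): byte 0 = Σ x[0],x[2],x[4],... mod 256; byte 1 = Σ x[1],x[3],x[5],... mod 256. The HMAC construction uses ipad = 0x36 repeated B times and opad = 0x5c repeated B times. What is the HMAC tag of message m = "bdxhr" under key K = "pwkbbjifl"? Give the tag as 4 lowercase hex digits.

Key "pwkbbjifl" = 70 77 6b 62 62 6a 69 66 6c is 9 bytes > B = 5, so hash it first: H(key) = 12 a9, then zero-pad to 5 bytes: K' = 12 a9 00 00 00.
K' ⊕ ipad = 24 9f 36 36 36.  K' ⊕ opad = 4e f5 5c 5c 5c.
Inner input = (K'⊕ipad) ∥ m = 24 9f 36 36 36 ∥ 62 64 78 68 72.
Inner hash: even-index sum = 348 mod 256 = 92; odd-index sum = 545 mod 256 = 33 → 5c 21.
Outer input = (K'⊕opad) ∥ inner = 4e f5 5c 5c 5c ∥ 5c 21.
Outer hash (tag): even-index sum = 295 mod 256 = 39; odd-index sum = 429 mod 256 = 173 → 27 ad.

27ad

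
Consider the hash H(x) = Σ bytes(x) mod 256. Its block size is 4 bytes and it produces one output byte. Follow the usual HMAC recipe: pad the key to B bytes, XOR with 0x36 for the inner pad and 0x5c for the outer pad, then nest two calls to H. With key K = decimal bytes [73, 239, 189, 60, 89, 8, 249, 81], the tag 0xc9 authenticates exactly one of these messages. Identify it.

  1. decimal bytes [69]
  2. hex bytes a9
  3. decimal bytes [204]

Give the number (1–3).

2

Key decimal bytes [73, 239, 189, 60, 89, 8, 249, 81] = 49 ef bd 3c 59 08 f9 51 is 8 bytes > B = 4, so hash it first: H(key) = dc, then zero-pad to 4 bytes: K' = dc 00 00 00.
K' ⊕ ipad = ea 36 36 36; K' ⊕ opad = 80 5c 5c 5c.
m1: inner = H(ea 36 36 36 45) = d1; tag = H(80 5c 5c 5c d1) = 65
m2: inner = H(ea 36 36 36 a9) = 35; tag = H(80 5c 5c 5c 35) = c9 ← matches
m3: inner = H(ea 36 36 36 cc) = 58; tag = H(80 5c 5c 5c 58) = ec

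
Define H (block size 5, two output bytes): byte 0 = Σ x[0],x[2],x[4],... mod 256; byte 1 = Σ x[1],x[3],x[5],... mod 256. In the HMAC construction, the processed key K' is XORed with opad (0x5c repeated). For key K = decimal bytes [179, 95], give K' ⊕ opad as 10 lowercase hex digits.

Key decimal bytes [179, 95] = b3 5f is 2 bytes ≤ B = 5; zero-pad to 5 bytes: K' = b3 5f 00 00 00.
XOR each byte with 0x5c: b3⊕5c=ef, 5f⊕5c=03, 00⊕5c=5c, 00⊕5c=5c, 00⊕5c=5c.

ef035c5c5c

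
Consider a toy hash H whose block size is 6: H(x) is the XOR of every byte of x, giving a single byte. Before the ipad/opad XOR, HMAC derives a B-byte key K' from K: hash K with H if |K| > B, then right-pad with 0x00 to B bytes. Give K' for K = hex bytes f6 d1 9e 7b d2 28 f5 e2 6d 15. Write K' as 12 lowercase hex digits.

|K| = 10 > B = 6, so first hash the key.
H(K): XOR f6⊕d1⊕9e⊕7b⊕d2⊕28⊕f5⊕e2⊕6d⊕15 = 57.
Zero-pad H(K) = 57 to 6 bytes: K' = 57 00 00 00 00 00.

570000000000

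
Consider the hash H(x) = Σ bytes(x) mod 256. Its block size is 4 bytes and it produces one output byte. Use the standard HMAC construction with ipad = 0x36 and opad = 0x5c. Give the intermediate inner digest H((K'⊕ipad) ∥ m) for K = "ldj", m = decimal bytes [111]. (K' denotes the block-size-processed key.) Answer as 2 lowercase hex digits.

Key "ldj" = 6c 64 6a is 3 bytes ≤ B = 4; zero-pad to 4 bytes: K' = 6c 64 6a 00.
K' ⊕ ipad = 5a 52 5c 36.
Inner input = 5a 52 5c 36 ∥ 6f.
Inner hash: sum = 90+82+92+54+111 = 429; mod 256 = 173 → ad.

ad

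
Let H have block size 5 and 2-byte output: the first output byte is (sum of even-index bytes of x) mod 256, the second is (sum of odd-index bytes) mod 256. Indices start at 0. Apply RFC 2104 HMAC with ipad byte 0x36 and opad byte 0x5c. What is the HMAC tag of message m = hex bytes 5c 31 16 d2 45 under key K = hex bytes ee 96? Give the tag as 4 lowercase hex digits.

f76d

Key hex bytes ee 96 is 2 bytes ≤ B = 5; zero-pad to 5 bytes: K' = ee 96 00 00 00.
K' ⊕ ipad = d8 a0 36 36 36.  K' ⊕ opad = b2 ca 5c 5c 5c.
Inner input = (K'⊕ipad) ∥ m = d8 a0 36 36 36 ∥ 5c 31 16 d2 45.
Inner hash: even-index sum = 583 mod 256 = 71; odd-index sum = 397 mod 256 = 141 → 47 8d.
Outer input = (K'⊕opad) ∥ inner = b2 ca 5c 5c 5c ∥ 47 8d.
Outer hash (tag): even-index sum = 503 mod 256 = 247; odd-index sum = 365 mod 256 = 109 → f7 6d.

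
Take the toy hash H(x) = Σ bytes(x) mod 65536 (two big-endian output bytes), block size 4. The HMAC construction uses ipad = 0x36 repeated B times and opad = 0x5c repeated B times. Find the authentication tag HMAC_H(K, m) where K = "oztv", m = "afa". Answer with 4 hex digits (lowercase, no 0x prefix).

Key "oztv" = 6f 7a 74 76 is exactly B = 4 bytes: K' = 6f 7a 74 76.
K' ⊕ ipad = 59 4c 42 40.  K' ⊕ opad = 33 26 28 2a.
Inner input = (K'⊕ipad) ∥ m = 59 4c 42 40 ∥ 61 66 61.
Inner hash: sum = 89+76+66+64+97+102+97 = 591 → 02 4f.
Outer input = (K'⊕opad) ∥ inner = 33 26 28 2a ∥ 02 4f.
Outer hash (tag): sum = 51+38+40+42+2+79 = 252 → 00 fc.

00fc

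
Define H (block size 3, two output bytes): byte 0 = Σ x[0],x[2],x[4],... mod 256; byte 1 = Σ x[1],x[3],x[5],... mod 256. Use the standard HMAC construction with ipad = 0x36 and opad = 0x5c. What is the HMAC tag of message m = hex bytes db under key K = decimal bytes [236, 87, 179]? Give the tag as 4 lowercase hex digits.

Key decimal bytes [236, 87, 179] = ec 57 b3 is exactly B = 3 bytes: K' = ec 57 b3.
K' ⊕ ipad = da 61 85.  K' ⊕ opad = b0 0b ef.
Inner input = (K'⊕ipad) ∥ m = da 61 85 ∥ db.
Inner hash: even-index sum = 351 mod 256 = 95; odd-index sum = 316 mod 256 = 60 → 5f 3c.
Outer input = (K'⊕opad) ∥ inner = b0 0b ef ∥ 5f 3c.
Outer hash (tag): even-index sum = 475 mod 256 = 219; odd-index sum = 106 mod 256 = 106 → db 6a.

db6a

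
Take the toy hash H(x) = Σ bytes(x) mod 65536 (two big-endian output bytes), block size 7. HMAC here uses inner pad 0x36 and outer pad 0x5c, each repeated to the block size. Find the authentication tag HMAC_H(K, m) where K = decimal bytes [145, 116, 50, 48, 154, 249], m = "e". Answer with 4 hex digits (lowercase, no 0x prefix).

03a2

Key decimal bytes [145, 116, 50, 48, 154, 249] = 91 74 32 30 9a f9 is 6 bytes ≤ B = 7; zero-pad to 7 bytes: K' = 91 74 32 30 9a f9 00.
K' ⊕ ipad = a7 42 04 06 ac cf 36.  K' ⊕ opad = cd 28 6e 6c c6 a5 5c.
Inner input = (K'⊕ipad) ∥ m = a7 42 04 06 ac cf 36 ∥ 65.
Inner hash: sum = 167+66+4+6+172+207+54+101 = 777 → 03 09.
Outer input = (K'⊕opad) ∥ inner = cd 28 6e 6c c6 a5 5c ∥ 03 09.
Outer hash (tag): sum = 205+40+110+108+198+165+92+3+9 = 930 → 03 a2.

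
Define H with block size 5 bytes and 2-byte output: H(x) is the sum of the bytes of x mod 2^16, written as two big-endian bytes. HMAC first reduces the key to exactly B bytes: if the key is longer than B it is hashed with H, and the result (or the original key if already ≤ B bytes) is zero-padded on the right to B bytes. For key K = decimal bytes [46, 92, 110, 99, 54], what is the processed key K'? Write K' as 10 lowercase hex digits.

2e5c6e6336

Key decimal bytes [46, 92, 110, 99, 54] = 2e 5c 6e 63 36 is exactly B = 5 bytes: K' = 2e 5c 6e 63 36.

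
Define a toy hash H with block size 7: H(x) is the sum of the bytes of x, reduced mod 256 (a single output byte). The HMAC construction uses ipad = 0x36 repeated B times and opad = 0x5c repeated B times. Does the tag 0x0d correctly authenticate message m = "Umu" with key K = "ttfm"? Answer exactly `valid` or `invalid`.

Key "ttfm" = 74 74 66 6d is 4 bytes ≤ B = 7; zero-pad to 7 bytes: K' = 74 74 66 6d 00 00 00.
K' ⊕ ipad = 42 42 50 5b 36 36 36; K' ⊕ opad = 28 28 3a 31 5c 5c 5c.
Inner hash: sum = 66+66+80+91+54+54+54+85+109+117 = 776; mod 256 = 8 → 08.
Outer hash (recomputed tag): sum = 40+40+58+49+92+92+92+8 = 471; mod 256 = 215 → d7.
Recomputed tag = d7; claimed = 0d → mismatch.

invalid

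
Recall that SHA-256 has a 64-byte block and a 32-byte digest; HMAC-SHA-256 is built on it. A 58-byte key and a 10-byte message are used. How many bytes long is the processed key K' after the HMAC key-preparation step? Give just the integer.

Key is 58 ≤ 64 bytes, zero-padded: |K'| = 64.

64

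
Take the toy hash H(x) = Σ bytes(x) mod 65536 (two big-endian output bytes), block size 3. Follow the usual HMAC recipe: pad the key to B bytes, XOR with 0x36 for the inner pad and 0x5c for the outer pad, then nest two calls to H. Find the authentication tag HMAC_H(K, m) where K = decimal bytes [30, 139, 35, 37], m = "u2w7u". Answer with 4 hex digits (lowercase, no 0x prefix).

Key decimal bytes [30, 139, 35, 37] = 1e 8b 23 25 is 4 bytes > B = 3, so hash it first: H(key) = 00 f1, then zero-pad to 3 bytes: K' = 00 f1 00.
K' ⊕ ipad = 36 c7 36.  K' ⊕ opad = 5c ad 5c.
Inner input = (K'⊕ipad) ∥ m = 36 c7 36 ∥ 75 32 77 37 75.
Inner hash: sum = 54+199+54+117+50+119+55+117 = 765 → 02 fd.
Outer input = (K'⊕opad) ∥ inner = 5c ad 5c ∥ 02 fd.
Outer hash (tag): sum = 92+173+92+2+253 = 612 → 02 64.

0264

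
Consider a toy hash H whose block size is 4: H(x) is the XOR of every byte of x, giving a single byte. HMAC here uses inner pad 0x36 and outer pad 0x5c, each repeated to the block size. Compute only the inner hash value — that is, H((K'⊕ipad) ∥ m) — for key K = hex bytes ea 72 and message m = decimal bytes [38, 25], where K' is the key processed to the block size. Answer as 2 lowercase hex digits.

Key hex bytes ea 72 is 2 bytes ≤ B = 4; zero-pad to 4 bytes: K' = ea 72 00 00.
K' ⊕ ipad = dc 44 36 36.
Inner input = dc 44 36 36 ∥ 26 19.
Inner hash: XOR dc⊕44⊕36⊕36⊕26⊕19 = a7.

a7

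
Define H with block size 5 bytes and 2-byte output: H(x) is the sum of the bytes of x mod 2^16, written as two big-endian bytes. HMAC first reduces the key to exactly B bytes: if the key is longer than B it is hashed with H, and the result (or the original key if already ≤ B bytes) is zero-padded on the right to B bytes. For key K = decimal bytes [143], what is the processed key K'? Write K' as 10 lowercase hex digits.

Key decimal bytes [143] = 8f is 1 byte ≤ B = 5; zero-pad to 5 bytes: K' = 8f 00 00 00 00.

8f00000000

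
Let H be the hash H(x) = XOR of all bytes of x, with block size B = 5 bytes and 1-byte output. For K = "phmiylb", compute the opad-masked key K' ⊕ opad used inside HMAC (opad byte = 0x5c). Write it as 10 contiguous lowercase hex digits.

375c5c5c5c

Key "phmiylb" = 70 68 6d 69 79 6c 62 is 7 bytes > B = 5, so hash it first: H(key) = 6b, then zero-pad to 5 bytes: K' = 6b 00 00 00 00.
XOR each byte with 0x5c: 6b⊕5c=37, 00⊕5c=5c, 00⊕5c=5c, 00⊕5c=5c, 00⊕5c=5c.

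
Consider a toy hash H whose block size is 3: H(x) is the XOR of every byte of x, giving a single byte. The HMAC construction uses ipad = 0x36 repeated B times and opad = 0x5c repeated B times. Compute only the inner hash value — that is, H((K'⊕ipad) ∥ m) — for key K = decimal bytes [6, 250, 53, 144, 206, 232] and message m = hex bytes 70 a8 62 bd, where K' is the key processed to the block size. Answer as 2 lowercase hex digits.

4e

Key decimal bytes [6, 250, 53, 144, 206, 232] = 06 fa 35 90 ce e8 is 6 bytes > B = 3, so hash it first: H(key) = 7f, then zero-pad to 3 bytes: K' = 7f 00 00.
K' ⊕ ipad = 49 36 36.
Inner input = 49 36 36 ∥ 70 a8 62 bd.
Inner hash: XOR 49⊕36⊕36⊕70⊕a8⊕62⊕bd = 4e.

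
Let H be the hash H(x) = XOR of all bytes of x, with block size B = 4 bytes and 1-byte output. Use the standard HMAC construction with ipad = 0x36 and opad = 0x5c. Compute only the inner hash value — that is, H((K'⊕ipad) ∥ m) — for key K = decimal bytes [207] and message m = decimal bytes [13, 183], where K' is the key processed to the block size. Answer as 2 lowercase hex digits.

Key decimal bytes [207] = cf is 1 byte ≤ B = 4; zero-pad to 4 bytes: K' = cf 00 00 00.
K' ⊕ ipad = f9 36 36 36.
Inner input = f9 36 36 36 ∥ 0d b7.
Inner hash: XOR f9⊕36⊕36⊕36⊕0d⊕b7 = 75.

75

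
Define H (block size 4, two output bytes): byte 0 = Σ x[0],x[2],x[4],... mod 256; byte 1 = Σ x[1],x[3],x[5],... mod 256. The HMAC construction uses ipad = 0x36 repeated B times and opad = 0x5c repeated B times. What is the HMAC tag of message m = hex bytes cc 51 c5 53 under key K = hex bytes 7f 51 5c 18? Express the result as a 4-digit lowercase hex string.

678a

Key hex bytes 7f 51 5c 18 is exactly B = 4 bytes: K' = 7f 51 5c 18.
K' ⊕ ipad = 49 67 6a 2e.  K' ⊕ opad = 23 0d 00 44.
Inner input = (K'⊕ipad) ∥ m = 49 67 6a 2e ∥ cc 51 c5 53.
Inner hash: even-index sum = 580 mod 256 = 68; odd-index sum = 313 mod 256 = 57 → 44 39.
Outer input = (K'⊕opad) ∥ inner = 23 0d 00 44 ∥ 44 39.
Outer hash (tag): even-index sum = 103 mod 256 = 103; odd-index sum = 138 mod 256 = 138 → 67 8a.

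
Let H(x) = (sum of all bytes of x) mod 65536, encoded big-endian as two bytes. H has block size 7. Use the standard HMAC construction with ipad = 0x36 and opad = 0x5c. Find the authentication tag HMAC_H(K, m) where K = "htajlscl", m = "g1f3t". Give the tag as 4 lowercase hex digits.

0282

Key "htajlscl" = 68 74 61 6a 6c 73 63 6c is 8 bytes > B = 7, so hash it first: H(key) = 03 55, then zero-pad to 7 bytes: K' = 03 55 00 00 00 00 00.
K' ⊕ ipad = 35 63 36 36 36 36 36.  K' ⊕ opad = 5f 09 5c 5c 5c 5c 5c.
Inner input = (K'⊕ipad) ∥ m = 35 63 36 36 36 36 36 ∥ 67 31 66 33 74.
Inner hash: sum = 53+99+54+54+54+54+54+103+49+102+51+116 = 843 → 03 4b.
Outer input = (K'⊕opad) ∥ inner = 5f 09 5c 5c 5c 5c 5c ∥ 03 4b.
Outer hash (tag): sum = 95+9+92+92+92+92+92+3+75 = 642 → 02 82.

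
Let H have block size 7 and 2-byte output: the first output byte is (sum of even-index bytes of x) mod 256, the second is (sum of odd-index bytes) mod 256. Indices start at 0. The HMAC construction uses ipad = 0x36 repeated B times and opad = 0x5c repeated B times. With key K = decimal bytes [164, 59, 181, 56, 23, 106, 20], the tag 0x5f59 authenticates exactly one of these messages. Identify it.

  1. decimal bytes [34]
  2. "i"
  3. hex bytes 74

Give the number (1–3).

3

Key decimal bytes [164, 59, 181, 56, 23, 106, 20] = a4 3b b5 38 17 6a 14 is exactly B = 7 bytes: K' = a4 3b b5 38 17 6a 14.
K' ⊕ ipad = 92 0d 83 0e 21 5c 22; K' ⊕ opad = f8 67 e9 64 4b 36 48.
m1: inner = H(92 0d 83 0e 21 5c 22 22) = 58 99; tag = H(f8 67 e9 64 4b 36 48 58 99) = 0d59
m2: inner = H(92 0d 83 0e 21 5c 22 69) = 58 e0; tag = H(f8 67 e9 64 4b 36 48 58 e0) = 5459
m3: inner = H(92 0d 83 0e 21 5c 22 74) = 58 eb; tag = H(f8 67 e9 64 4b 36 48 58 eb) = 5f59 ← matches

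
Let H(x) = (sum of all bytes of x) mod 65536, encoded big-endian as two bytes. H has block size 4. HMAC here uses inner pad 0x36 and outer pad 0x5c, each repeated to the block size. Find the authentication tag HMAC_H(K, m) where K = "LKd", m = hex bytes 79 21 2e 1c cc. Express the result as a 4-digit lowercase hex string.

00ed

Key "LKd" = 4c 4b 64 is 3 bytes ≤ B = 4; zero-pad to 4 bytes: K' = 4c 4b 64 00.
K' ⊕ ipad = 7a 7d 52 36.  K' ⊕ opad = 10 17 38 5c.
Inner input = (K'⊕ipad) ∥ m = 7a 7d 52 36 ∥ 79 21 2e 1c cc.
Inner hash: sum = 122+125+82+54+121+33+46+28+204 = 815 → 03 2f.
Outer input = (K'⊕opad) ∥ inner = 10 17 38 5c ∥ 03 2f.
Outer hash (tag): sum = 16+23+56+92+3+47 = 237 → 00 ed.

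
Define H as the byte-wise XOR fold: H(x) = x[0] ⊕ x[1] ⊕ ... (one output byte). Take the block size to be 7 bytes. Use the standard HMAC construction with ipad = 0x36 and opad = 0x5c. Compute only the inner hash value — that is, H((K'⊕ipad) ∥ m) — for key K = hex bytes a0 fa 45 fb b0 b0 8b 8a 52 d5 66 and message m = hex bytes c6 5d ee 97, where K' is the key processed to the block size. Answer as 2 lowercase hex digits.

Key hex bytes a0 fa 45 fb b0 b0 8b 8a 52 d5 66 is 11 bytes > B = 7, so hash it first: H(key) = 04, then zero-pad to 7 bytes: K' = 04 00 00 00 00 00 00.
K' ⊕ ipad = 32 36 36 36 36 36 36.
Inner input = 32 36 36 36 36 36 36 ∥ c6 5d ee 97.
Inner hash: XOR 32⊕36⊕36⊕36⊕36⊕36⊕36⊕c6⊕5d⊕ee⊕97 = d0.

d0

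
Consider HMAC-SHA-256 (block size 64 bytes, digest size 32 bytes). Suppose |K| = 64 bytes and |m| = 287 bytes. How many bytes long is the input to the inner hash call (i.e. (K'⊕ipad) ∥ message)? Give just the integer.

Key is 64 ≤ 64 bytes, zero-padded: |K'| = 64.
Inner input = (K'⊕ipad) ∥ m → 64 + 287 = 351 bytes.

351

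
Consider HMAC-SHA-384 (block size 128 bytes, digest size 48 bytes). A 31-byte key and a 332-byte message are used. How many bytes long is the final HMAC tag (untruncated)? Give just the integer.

48

The tag is one SHA-384 digest: 48 bytes.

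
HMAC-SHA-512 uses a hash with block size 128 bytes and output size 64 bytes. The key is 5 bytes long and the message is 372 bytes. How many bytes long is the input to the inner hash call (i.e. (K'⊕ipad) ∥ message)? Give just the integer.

500

Key is 5 ≤ 128 bytes, zero-padded: |K'| = 128.
Inner input = (K'⊕ipad) ∥ m → 128 + 372 = 500 bytes.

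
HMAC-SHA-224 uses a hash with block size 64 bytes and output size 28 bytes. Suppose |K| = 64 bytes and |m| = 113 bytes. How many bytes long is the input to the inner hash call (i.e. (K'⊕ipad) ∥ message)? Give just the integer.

Key is 64 ≤ 64 bytes, zero-padded: |K'| = 64.
Inner input = (K'⊕ipad) ∥ m → 64 + 113 = 177 bytes.

177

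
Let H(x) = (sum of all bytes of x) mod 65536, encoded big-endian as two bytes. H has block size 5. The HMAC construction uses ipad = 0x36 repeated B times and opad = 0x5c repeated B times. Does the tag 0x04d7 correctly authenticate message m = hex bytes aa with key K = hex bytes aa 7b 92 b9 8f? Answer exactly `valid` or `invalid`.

Key hex bytes aa 7b 92 b9 8f is exactly B = 5 bytes: K' = aa 7b 92 b9 8f.
K' ⊕ ipad = 9c 4d a4 8f b9; K' ⊕ opad = f6 27 ce e5 d3.
Inner hash: sum = 156+77+164+143+185+170 = 895 → 03 7f.
Outer hash (recomputed tag): sum = 246+39+206+229+211+3+127 = 1061 → 04 25.
Recomputed tag = 0425; claimed = 04d7 → mismatch.

invalid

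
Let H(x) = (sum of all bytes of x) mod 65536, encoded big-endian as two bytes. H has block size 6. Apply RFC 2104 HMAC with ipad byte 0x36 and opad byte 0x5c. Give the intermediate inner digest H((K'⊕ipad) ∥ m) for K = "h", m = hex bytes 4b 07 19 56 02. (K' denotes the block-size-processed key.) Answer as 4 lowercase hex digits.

022f

Key "h" = 68 is 1 byte ≤ B = 6; zero-pad to 6 bytes: K' = 68 00 00 00 00 00.
K' ⊕ ipad = 5e 36 36 36 36 36.
Inner input = 5e 36 36 36 36 36 ∥ 4b 07 19 56 02.
Inner hash: sum = 94+54+54+54+54+54+75+7+25+86+2 = 559 → 02 2f.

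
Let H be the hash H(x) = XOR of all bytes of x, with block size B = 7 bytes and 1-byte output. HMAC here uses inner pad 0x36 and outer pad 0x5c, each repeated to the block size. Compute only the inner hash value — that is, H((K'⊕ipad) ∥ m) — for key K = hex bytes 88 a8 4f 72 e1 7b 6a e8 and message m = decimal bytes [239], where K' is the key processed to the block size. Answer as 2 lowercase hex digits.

Key hex bytes 88 a8 4f 72 e1 7b 6a e8 is 8 bytes > B = 7, so hash it first: H(key) = 05, then zero-pad to 7 bytes: K' = 05 00 00 00 00 00 00.
K' ⊕ ipad = 33 36 36 36 36 36 36.
Inner input = 33 36 36 36 36 36 36 ∥ ef.
Inner hash: XOR 33⊕36⊕36⊕36⊕36⊕36⊕36⊕ef = dc.

dc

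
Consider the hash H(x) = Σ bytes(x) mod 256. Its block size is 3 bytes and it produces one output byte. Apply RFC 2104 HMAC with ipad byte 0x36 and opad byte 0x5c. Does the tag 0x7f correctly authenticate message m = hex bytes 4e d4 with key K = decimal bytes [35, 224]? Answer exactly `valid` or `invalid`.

invalid

Key decimal bytes [35, 224] = 23 e0 is 2 bytes ≤ B = 3; zero-pad to 3 bytes: K' = 23 e0 00.
K' ⊕ ipad = 15 d6 36; K' ⊕ opad = 7f bc 5c.
Inner hash: sum = 21+214+54+78+212 = 579; mod 256 = 67 → 43.
Outer hash (recomputed tag): sum = 127+188+92+67 = 474; mod 256 = 218 → da.
Recomputed tag = da; claimed = 7f → mismatch.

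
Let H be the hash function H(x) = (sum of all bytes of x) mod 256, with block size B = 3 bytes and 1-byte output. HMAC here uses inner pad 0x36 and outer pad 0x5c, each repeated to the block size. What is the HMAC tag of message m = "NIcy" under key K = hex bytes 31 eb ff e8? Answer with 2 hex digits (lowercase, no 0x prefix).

Key hex bytes 31 eb ff e8 is 4 bytes > B = 3, so hash it first: H(key) = 03, then zero-pad to 3 bytes: K' = 03 00 00.
K' ⊕ ipad = 35 36 36.  K' ⊕ opad = 5f 5c 5c.
Inner input = (K'⊕ipad) ∥ m = 35 36 36 ∥ 4e 49 63 79.
Inner hash: sum = 53+54+54+78+73+99+121 = 532; mod 256 = 20 → 14.
Outer input = (K'⊕opad) ∥ inner = 5f 5c 5c ∥ 14.
Outer hash (tag): sum = 95+92+92+20 = 299; mod 256 = 43 → 2b.

2b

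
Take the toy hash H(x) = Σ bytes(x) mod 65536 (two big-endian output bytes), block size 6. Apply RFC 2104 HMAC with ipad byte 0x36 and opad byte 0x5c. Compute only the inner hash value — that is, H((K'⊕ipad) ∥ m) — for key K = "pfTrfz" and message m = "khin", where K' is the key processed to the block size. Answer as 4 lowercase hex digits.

Key "pfTrfz" = 70 66 54 72 66 7a is exactly B = 6 bytes: K' = 70 66 54 72 66 7a.
K' ⊕ ipad = 46 50 62 44 50 4c.
Inner input = 46 50 62 44 50 4c ∥ 6b 68 69 6e.
Inner hash: sum = 70+80+98+68+80+76+107+104+105+110 = 898 → 03 82.

0382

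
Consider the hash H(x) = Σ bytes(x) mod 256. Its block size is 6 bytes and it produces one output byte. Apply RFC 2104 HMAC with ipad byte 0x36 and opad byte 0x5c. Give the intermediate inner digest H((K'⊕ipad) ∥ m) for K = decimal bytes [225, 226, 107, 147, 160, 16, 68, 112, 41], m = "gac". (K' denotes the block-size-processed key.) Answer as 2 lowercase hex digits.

Key decimal bytes [225, 226, 107, 147, 160, 16, 68, 112, 41] = e1 e2 6b 93 a0 10 44 70 29 is 9 bytes > B = 6, so hash it first: H(key) = 4e, then zero-pad to 6 bytes: K' = 4e 00 00 00 00 00.
K' ⊕ ipad = 78 36 36 36 36 36.
Inner input = 78 36 36 36 36 36 ∥ 67 61 63.
Inner hash: sum = 120+54+54+54+54+54+103+97+99 = 689; mod 256 = 177 → b1.

b1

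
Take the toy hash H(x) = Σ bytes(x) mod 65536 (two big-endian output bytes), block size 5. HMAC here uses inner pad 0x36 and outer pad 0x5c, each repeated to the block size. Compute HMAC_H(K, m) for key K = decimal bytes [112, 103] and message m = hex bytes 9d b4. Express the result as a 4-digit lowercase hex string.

Key decimal bytes [112, 103] = 70 67 is 2 bytes ≤ B = 5; zero-pad to 5 bytes: K' = 70 67 00 00 00.
K' ⊕ ipad = 46 51 36 36 36.  K' ⊕ opad = 2c 3b 5c 5c 5c.
Inner input = (K'⊕ipad) ∥ m = 46 51 36 36 36 ∥ 9d b4.
Inner hash: sum = 70+81+54+54+54+157+180 = 650 → 02 8a.
Outer input = (K'⊕opad) ∥ inner = 2c 3b 5c 5c 5c ∥ 02 8a.
Outer hash (tag): sum = 44+59+92+92+92+2+138 = 519 → 02 07.

0207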